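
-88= -88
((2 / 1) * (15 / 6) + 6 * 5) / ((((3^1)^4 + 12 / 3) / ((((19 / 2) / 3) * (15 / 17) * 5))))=3325 / 578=5.75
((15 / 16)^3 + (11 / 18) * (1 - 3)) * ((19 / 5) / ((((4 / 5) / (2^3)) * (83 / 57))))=-5299841 / 509952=-10.39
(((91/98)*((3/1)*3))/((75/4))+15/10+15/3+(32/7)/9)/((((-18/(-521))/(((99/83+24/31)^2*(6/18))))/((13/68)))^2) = 1246246746051252243964393/3283159522564651420800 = 379.59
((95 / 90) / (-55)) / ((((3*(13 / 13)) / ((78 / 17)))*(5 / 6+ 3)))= -494 / 64515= -0.01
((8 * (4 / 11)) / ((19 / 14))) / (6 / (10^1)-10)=-0.23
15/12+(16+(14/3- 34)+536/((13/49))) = 313283/156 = 2008.22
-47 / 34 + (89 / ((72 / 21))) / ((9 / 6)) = 9745 / 612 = 15.92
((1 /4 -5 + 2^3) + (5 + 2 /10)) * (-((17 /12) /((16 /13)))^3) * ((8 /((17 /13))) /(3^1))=-26.28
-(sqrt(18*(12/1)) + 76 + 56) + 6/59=-7782/59 - 6*sqrt(6)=-146.60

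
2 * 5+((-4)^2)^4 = 65546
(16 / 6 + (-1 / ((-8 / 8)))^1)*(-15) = -55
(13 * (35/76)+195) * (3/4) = 45825/304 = 150.74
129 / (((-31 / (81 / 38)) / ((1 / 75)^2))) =-0.00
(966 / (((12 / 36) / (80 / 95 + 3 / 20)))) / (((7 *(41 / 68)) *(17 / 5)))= 156078 / 779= 200.36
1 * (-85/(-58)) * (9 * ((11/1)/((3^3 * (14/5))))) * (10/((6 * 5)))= 4675/7308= 0.64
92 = 92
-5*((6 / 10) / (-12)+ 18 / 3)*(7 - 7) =0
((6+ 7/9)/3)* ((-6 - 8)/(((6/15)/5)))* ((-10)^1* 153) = 1814750/3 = 604916.67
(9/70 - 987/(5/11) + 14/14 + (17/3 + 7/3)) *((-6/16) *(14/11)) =454077/440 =1031.99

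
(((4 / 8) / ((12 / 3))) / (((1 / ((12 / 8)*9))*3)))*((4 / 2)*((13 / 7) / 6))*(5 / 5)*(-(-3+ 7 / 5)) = 39 / 70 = 0.56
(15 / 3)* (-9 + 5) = -20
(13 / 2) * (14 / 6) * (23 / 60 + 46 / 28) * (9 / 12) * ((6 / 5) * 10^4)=276575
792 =792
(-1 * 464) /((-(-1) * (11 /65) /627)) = -1719120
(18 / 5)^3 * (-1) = -5832 / 125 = -46.66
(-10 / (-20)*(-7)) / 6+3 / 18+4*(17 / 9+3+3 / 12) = 725 / 36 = 20.14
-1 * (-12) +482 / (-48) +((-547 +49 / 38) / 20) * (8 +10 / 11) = -6047563 / 25080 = -241.13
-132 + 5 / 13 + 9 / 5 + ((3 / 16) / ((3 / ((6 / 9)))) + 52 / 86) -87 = -14500621 / 67080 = -216.17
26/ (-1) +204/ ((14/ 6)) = 430/ 7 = 61.43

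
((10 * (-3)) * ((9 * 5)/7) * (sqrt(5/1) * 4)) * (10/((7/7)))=-54000 * sqrt(5)/7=-17249.67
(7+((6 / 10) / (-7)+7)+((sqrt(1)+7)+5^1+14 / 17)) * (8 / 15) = 132032 / 8925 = 14.79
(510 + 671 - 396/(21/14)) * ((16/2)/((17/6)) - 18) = -13916.82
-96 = -96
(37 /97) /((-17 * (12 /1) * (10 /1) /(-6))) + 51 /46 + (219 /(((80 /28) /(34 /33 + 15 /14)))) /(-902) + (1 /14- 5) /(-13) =1794867444653 /1369774566160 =1.31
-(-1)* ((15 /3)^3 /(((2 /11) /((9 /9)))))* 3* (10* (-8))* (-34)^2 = -190740000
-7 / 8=-0.88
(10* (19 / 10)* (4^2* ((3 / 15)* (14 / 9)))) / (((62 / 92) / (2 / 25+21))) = 3328192 / 1125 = 2958.39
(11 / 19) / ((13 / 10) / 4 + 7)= 0.08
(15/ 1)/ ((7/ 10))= 150/ 7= 21.43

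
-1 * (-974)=974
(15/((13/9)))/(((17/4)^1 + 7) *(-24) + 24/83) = -3735/97006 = -0.04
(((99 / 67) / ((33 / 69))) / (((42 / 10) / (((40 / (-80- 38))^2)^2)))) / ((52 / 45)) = 621000000 / 73879550017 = 0.01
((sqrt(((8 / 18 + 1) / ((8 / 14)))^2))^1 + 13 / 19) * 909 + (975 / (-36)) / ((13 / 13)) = 164879 / 57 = 2892.61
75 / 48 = 25 / 16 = 1.56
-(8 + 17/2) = -33/2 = -16.50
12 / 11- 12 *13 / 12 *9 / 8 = -1191 / 88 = -13.53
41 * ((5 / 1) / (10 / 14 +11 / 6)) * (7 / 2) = 30135 / 107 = 281.64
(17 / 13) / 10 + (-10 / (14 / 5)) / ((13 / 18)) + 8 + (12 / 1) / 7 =49 / 10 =4.90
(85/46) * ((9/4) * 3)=2295/184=12.47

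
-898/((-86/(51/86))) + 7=48785/3698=13.19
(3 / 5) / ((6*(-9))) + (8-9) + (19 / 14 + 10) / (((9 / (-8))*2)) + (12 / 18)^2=-393 / 70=-5.61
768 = 768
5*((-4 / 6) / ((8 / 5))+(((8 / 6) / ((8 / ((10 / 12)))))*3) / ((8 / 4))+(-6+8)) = 215 / 24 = 8.96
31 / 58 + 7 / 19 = 995 / 1102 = 0.90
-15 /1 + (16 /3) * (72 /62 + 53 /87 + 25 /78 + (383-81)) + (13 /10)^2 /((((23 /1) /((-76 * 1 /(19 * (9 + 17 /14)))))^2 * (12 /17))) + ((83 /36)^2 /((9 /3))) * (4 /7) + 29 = 208282348496132087 /127247248428300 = 1636.83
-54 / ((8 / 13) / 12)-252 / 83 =-87651 / 83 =-1056.04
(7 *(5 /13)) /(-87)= -0.03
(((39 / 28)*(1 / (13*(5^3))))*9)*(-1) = -27 / 3500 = -0.01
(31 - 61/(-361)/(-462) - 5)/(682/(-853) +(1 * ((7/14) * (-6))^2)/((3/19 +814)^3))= -13691535777972065144567/421036998909707424090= -32.52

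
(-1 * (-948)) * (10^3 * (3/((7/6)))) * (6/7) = 2089469.39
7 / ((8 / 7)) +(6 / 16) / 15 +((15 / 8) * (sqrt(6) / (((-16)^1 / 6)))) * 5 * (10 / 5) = 123 / 20-225 * sqrt(6) / 32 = -11.07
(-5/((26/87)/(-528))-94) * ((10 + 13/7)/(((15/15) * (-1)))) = -9430294/91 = -103629.60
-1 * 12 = -12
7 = 7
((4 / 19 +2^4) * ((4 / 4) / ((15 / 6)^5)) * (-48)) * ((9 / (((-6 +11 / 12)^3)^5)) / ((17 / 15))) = 196799679612303722938368 / 121627019628011281517500265639375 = 0.00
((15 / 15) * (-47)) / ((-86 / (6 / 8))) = 141 / 344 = 0.41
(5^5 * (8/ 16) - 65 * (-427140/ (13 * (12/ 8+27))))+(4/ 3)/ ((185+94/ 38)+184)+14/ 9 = 92330314735/ 1206918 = 76500.90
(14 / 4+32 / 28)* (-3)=-195 / 14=-13.93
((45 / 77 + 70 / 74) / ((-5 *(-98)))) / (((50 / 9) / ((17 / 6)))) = 5559 / 3490025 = 0.00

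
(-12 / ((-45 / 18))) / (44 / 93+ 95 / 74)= 165168 / 60455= 2.73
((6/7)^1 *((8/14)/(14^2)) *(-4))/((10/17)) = -204/12005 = -0.02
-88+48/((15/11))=-264/5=-52.80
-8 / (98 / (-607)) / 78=1214 / 1911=0.64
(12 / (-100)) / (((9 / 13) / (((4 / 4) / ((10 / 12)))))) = -26 / 125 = -0.21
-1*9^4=-6561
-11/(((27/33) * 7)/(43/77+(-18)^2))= -274901/441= -623.36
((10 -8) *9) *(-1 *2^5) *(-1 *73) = 42048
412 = 412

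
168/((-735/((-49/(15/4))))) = 2.99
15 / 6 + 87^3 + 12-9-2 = 1317013 / 2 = 658506.50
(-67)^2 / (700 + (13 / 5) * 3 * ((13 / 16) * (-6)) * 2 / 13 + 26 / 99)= 8888220 / 1374937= 6.46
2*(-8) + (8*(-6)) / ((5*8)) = -86 / 5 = -17.20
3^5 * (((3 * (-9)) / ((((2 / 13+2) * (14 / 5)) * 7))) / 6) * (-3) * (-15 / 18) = -710775 / 10976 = -64.76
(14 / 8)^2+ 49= 833 / 16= 52.06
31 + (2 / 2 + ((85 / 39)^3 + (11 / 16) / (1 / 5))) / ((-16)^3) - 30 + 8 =34973732207 / 3887529984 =9.00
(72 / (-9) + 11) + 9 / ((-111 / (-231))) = 21.73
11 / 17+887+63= 16161 / 17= 950.65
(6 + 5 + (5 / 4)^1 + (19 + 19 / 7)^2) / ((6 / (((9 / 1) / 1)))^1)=284451 / 392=725.64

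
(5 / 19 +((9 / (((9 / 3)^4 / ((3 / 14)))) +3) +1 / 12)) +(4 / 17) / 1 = 32609 / 9044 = 3.61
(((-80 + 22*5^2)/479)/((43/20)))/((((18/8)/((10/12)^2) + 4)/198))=46530000/3728057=12.48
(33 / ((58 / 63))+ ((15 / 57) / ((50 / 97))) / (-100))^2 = 389971141849969 / 303601000000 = 1284.49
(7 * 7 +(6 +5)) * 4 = 240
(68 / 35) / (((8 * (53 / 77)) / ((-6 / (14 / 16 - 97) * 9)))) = 0.20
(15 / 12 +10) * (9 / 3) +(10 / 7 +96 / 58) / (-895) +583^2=247035456831 / 726740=339922.75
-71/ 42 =-1.69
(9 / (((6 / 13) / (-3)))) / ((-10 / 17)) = 1989 / 20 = 99.45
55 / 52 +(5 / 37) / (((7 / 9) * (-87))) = 412325 / 390572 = 1.06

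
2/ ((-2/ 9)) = -9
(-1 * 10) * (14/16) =-35/4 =-8.75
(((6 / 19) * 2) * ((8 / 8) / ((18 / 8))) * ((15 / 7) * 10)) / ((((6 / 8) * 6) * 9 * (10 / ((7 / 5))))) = 32 / 1539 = 0.02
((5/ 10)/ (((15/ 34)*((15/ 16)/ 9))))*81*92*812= 1645878528/ 25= 65835141.12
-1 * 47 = -47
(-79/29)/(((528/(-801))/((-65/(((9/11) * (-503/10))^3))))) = 6912351875/1793652149538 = 0.00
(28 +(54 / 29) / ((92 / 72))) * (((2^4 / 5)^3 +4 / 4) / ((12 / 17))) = 117490128 / 83375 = 1409.18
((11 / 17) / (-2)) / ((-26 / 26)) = 11 / 34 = 0.32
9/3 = 3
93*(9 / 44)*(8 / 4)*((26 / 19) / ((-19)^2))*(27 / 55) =293787 / 4149695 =0.07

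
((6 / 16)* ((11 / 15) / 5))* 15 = 0.82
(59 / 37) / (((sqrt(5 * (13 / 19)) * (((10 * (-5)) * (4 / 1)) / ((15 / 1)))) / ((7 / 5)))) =-1239 * sqrt(1235) / 481000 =-0.09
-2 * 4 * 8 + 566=502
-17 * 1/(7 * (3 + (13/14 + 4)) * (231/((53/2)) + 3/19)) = -34238/992007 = -0.03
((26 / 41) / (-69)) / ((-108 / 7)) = 91 / 152766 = 0.00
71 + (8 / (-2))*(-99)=467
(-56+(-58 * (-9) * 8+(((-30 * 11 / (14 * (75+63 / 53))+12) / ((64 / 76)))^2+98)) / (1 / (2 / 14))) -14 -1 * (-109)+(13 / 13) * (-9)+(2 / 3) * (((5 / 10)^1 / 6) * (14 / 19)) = 18175689161288683 / 27203220108288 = 668.14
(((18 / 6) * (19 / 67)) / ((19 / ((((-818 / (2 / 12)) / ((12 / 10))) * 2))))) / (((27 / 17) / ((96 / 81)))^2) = -2420756480 / 11868849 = -203.96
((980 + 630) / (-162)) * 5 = -4025 / 81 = -49.69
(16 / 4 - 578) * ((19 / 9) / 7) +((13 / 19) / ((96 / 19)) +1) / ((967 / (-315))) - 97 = -75327869 / 278496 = -270.48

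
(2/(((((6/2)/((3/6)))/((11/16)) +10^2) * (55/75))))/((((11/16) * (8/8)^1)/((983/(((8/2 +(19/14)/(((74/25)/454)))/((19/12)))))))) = 96746860/361451233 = 0.27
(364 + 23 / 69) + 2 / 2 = 365.33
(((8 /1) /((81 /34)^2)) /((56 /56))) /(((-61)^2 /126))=129472 /2712609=0.05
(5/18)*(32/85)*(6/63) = 32/3213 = 0.01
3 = 3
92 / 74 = 46 / 37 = 1.24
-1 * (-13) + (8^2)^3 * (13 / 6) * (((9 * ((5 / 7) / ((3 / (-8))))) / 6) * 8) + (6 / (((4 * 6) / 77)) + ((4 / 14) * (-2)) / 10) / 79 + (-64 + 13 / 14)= -430756674109 / 33180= -12982419.35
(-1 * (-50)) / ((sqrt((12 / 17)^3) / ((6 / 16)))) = 425 * sqrt(51) / 96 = 31.62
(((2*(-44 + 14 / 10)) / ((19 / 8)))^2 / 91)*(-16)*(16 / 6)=-495550464 / 821275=-603.39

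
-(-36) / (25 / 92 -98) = -368 / 999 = -0.37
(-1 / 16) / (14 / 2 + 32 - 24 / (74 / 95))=-37 / 4848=-0.01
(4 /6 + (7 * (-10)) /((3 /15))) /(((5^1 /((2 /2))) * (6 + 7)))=-1048 /195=-5.37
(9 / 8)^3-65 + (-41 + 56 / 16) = -51751 / 512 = -101.08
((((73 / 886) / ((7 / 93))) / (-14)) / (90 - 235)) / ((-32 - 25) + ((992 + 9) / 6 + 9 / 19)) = 386973 / 79160002250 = 0.00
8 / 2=4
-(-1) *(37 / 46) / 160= 37 / 7360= 0.01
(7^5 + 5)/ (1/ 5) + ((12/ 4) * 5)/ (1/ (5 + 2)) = 84165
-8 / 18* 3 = -4 / 3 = -1.33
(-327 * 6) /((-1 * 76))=981 /38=25.82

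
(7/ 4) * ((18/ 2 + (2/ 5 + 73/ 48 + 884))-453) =742427/ 960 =773.36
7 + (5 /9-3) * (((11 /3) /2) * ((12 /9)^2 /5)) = 6569 /1215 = 5.41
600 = 600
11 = 11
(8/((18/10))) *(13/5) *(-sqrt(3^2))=-104/3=-34.67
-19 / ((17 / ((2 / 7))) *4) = -19 / 238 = -0.08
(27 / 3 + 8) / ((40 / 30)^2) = 153 / 16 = 9.56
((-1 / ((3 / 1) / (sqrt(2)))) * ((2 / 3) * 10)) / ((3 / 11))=-220 * sqrt(2) / 27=-11.52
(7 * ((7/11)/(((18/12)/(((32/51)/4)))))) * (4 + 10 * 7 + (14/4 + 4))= 63896/1683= 37.97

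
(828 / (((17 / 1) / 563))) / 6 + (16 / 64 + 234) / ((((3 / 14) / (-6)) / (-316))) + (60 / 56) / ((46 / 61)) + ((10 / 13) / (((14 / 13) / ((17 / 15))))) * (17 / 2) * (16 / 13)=886916539085 / 426972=2077224.12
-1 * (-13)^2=-169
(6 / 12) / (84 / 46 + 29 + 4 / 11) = 253 / 15782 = 0.02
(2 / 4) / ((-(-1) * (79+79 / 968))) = 484 / 76551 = 0.01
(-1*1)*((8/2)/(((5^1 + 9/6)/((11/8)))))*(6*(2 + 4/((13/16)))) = -5940/169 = -35.15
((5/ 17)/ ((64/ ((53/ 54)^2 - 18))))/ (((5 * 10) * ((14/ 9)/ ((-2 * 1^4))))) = 7097/ 3525120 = 0.00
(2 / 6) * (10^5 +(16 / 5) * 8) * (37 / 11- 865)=-4740213184 / 165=-28728564.75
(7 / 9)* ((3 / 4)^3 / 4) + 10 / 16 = 181 / 256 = 0.71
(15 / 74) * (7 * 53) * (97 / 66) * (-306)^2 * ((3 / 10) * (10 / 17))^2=322291.44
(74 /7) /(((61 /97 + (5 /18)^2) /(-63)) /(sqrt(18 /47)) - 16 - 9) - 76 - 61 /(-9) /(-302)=-9163621153111585053277 /119871609015265489134 + 1393317072216*sqrt(94) /44102873074049113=-76.44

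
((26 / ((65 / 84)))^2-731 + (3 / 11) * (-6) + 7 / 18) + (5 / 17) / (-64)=1068255113 / 2692800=396.71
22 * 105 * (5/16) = 721.88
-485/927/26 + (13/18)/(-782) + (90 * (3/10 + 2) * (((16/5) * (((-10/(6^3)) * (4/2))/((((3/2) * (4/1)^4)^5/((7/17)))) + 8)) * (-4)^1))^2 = 61255017053136129257982830124172617390533/136333021814603008752665965363200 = 449304330.22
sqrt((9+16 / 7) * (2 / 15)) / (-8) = -sqrt(16590) / 840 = -0.15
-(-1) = 1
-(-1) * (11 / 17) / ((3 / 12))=44 / 17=2.59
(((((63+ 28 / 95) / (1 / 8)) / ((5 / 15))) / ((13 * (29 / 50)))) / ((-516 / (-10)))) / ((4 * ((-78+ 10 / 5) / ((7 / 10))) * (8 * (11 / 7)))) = -1473185 / 2059964192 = -0.00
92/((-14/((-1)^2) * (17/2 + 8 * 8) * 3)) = -92/3045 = -0.03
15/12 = 5/4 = 1.25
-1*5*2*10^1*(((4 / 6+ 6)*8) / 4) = -4000 / 3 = -1333.33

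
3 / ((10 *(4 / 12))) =9 / 10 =0.90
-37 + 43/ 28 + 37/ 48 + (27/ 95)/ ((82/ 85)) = -9003691/ 261744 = -34.40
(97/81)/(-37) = -97/2997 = -0.03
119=119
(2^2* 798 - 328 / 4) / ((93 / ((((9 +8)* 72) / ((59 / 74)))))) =51337.96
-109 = -109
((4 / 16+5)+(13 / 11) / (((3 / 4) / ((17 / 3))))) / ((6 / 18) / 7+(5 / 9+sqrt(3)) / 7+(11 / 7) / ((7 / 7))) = 4205635 / 493064 - 353745*sqrt(3) / 493064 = 7.29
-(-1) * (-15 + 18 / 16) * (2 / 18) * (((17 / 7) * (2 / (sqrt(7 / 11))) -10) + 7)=37 / 8 -629 * sqrt(77) / 588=-4.76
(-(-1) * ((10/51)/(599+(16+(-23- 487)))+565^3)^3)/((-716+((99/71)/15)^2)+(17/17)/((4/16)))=-908366582964178650766480404679229536325/110230008632135721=-8240646936676003488490.66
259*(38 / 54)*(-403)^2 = 799214689 / 27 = 29600544.04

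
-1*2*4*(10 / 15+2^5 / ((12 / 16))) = -1040 / 3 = -346.67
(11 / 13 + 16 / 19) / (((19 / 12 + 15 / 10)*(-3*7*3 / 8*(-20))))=1112 / 319865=0.00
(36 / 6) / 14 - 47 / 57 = -158 / 399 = -0.40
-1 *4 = -4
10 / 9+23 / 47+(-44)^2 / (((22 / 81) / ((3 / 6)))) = 1508249 / 423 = 3565.60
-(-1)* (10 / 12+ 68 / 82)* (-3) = -409 / 82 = -4.99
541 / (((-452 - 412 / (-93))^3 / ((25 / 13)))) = -10878928425 / 937507586842112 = -0.00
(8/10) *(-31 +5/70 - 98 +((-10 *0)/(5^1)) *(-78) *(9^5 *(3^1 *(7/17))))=-103.14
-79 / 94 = -0.84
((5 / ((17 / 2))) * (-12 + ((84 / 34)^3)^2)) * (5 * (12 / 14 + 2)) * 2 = 10398761832000 / 2872370711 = 3620.27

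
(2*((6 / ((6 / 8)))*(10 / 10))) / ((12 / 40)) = 160 / 3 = 53.33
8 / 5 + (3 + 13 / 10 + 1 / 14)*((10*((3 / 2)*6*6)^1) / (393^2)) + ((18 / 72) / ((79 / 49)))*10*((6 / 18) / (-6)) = 1.53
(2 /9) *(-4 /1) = -0.89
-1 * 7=-7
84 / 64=21 / 16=1.31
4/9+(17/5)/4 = 233/180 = 1.29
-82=-82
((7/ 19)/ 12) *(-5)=-35/ 228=-0.15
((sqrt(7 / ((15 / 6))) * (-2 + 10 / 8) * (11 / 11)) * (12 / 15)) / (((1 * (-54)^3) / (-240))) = -2 * sqrt(70) / 10935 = -0.00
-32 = -32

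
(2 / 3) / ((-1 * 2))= -1 / 3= -0.33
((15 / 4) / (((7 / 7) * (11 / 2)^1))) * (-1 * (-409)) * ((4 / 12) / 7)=2045 / 154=13.28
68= 68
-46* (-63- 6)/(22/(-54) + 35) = 42849/467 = 91.75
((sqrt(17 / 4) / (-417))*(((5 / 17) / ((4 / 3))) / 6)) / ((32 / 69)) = -115*sqrt(17) / 1209856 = -0.00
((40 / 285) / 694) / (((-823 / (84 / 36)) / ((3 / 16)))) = -7 / 65112468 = -0.00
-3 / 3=-1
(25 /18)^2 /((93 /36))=625 /837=0.75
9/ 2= 4.50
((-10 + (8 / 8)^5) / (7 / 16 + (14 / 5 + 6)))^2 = 518400 / 546121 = 0.95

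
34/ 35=0.97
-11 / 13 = -0.85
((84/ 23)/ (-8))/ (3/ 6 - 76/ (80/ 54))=105/ 11684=0.01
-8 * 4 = -32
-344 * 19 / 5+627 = -680.20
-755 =-755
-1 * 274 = -274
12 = 12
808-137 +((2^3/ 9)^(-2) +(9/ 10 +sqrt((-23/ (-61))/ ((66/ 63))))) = sqrt(648186)/ 1342 +215413/ 320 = 673.77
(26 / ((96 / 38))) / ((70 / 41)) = 10127 / 1680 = 6.03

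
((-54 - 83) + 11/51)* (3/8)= -872/17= -51.29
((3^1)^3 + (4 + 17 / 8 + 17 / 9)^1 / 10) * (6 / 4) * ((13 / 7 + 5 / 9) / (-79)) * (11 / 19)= -220187 / 298620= -0.74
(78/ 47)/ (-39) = -0.04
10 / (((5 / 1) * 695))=0.00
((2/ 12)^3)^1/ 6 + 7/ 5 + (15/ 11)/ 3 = 132247/ 71280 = 1.86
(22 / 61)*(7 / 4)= 77 / 122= 0.63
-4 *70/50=-28/5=-5.60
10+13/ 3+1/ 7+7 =451/ 21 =21.48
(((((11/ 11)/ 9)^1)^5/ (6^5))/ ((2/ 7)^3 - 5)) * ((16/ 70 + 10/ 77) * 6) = -1127/ 1197464118840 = -0.00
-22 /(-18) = 11 /9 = 1.22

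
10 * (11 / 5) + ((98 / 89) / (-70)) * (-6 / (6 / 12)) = 9874 / 445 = 22.19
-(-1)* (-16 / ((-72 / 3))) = 2 / 3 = 0.67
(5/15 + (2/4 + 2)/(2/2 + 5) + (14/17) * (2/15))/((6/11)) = 9647/6120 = 1.58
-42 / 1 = -42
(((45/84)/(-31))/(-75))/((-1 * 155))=-1/672700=-0.00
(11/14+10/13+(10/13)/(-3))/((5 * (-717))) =-709/1957410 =-0.00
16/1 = 16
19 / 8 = 2.38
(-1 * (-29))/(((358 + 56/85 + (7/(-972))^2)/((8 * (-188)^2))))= 658499029125120/28802689189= 22862.41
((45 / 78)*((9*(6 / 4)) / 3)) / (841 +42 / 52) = 135 / 43774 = 0.00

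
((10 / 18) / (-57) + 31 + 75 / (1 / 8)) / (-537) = -323698 / 275481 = -1.18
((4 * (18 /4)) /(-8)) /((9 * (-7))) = 1 /28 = 0.04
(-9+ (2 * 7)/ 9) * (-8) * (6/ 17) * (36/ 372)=1072/ 527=2.03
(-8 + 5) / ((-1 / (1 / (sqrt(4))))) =3 / 2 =1.50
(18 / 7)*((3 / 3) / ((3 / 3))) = 18 / 7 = 2.57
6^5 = 7776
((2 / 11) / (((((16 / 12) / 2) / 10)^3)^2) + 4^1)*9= 18639240.55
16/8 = 2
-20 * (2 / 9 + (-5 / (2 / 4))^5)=17999960 / 9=1999995.56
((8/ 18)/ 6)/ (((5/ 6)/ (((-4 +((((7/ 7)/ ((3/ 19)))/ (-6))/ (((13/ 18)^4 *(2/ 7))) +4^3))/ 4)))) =441944/ 428415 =1.03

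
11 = 11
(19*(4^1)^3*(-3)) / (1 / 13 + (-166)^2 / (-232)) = 916864 / 29833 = 30.73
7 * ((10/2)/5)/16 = 7/16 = 0.44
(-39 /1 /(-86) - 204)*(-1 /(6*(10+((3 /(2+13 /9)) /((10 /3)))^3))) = 43457621250 /12832981963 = 3.39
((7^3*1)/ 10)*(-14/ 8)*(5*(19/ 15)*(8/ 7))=-6517/ 15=-434.47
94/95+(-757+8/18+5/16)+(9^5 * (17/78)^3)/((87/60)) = -290804569397/871593840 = -333.65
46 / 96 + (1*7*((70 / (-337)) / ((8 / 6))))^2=1.67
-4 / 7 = -0.57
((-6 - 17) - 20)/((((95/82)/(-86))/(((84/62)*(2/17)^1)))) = 25471824/50065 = 508.78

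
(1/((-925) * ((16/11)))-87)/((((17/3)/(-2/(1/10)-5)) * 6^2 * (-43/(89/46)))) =-114597379/238879104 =-0.48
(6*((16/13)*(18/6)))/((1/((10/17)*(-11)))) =-31680/221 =-143.35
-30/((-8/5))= 75/4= 18.75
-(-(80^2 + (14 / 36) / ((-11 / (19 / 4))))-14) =5079755 / 792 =6413.83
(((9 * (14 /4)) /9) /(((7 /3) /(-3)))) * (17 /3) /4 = -51 /8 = -6.38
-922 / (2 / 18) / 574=-4149 / 287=-14.46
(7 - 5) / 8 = 1 / 4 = 0.25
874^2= 763876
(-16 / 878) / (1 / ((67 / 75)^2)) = -35912 / 2469375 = -0.01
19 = 19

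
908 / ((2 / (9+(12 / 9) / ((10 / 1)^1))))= 62198 / 15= 4146.53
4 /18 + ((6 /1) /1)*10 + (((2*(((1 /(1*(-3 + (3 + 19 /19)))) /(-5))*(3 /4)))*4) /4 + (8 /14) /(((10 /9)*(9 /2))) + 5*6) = 56723 /630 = 90.04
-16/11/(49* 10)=-8/2695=-0.00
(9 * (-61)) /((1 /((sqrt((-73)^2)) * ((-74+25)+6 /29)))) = 56708955 /29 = 1955481.21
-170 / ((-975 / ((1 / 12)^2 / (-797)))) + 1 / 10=1118971 / 11189880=0.10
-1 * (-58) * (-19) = -1102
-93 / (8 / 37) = -3441 / 8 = -430.12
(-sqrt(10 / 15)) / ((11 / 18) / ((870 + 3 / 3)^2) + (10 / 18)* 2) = -4551846* sqrt(6) / 15172831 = -0.73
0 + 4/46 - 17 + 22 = 117/23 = 5.09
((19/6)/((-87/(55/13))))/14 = -0.01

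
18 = 18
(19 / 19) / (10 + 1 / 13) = 13 / 131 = 0.10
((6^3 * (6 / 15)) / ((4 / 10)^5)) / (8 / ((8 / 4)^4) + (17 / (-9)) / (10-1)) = 1366875 / 47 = 29082.45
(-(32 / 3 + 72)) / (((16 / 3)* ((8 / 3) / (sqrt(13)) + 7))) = -25389 / 11338 + 372* sqrt(13) / 5669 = -2.00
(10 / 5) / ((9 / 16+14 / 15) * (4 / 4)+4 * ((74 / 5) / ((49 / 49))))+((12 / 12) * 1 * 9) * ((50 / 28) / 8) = 475905 / 233072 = 2.04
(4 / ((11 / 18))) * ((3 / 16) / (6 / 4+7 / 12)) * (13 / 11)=2106 / 3025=0.70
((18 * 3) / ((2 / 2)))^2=2916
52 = 52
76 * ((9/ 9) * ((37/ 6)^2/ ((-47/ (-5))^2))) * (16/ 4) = 2601100/ 19881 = 130.83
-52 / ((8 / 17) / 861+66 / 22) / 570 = -126854 / 4172305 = -0.03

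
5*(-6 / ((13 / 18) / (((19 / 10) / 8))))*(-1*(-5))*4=-2565 / 13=-197.31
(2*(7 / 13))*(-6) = -84 / 13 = -6.46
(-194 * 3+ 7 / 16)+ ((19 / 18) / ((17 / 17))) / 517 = -43296013 / 74448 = -581.56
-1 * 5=-5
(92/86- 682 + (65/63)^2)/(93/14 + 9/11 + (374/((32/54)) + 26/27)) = -10210696760/9605192037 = -1.06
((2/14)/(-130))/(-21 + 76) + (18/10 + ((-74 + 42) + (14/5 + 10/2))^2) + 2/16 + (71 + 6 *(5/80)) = 16489973/25025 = 658.94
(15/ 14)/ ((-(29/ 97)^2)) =-141135/ 11774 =-11.99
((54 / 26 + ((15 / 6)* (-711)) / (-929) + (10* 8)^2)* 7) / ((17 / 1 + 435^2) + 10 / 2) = 0.24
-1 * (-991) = 991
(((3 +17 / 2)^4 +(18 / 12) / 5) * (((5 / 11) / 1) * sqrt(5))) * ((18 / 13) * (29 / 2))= 28092213 * sqrt(5) / 176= 356909.65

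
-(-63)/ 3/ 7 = 3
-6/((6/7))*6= -42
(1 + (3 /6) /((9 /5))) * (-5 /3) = -115 /54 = -2.13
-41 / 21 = -1.95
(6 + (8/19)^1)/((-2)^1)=-61/19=-3.21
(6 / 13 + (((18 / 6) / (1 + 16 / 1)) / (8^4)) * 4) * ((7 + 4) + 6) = 104487 / 13312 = 7.85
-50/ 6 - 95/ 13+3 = -493/ 39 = -12.64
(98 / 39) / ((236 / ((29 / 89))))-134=-54882031 / 409578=-134.00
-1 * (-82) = 82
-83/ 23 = -3.61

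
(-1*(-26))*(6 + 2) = 208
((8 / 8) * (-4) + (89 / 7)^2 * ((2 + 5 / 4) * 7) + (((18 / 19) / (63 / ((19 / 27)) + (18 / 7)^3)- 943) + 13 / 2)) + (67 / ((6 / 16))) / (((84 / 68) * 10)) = 29715573049 / 10799460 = 2751.58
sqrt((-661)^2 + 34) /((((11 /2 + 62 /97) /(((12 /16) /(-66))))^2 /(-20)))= -47045* sqrt(436955) /686544804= -0.05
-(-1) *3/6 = 1/2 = 0.50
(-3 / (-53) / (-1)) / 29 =-3 / 1537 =-0.00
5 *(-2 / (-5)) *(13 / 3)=26 / 3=8.67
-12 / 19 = -0.63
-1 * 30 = -30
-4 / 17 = -0.24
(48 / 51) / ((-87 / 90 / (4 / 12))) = -0.32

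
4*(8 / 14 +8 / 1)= 34.29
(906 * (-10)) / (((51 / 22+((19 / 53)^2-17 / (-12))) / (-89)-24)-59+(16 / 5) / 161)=240679862715600 / 2205528971113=109.13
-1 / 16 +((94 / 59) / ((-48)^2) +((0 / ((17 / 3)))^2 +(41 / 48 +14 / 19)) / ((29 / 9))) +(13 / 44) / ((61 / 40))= 15723175943 / 25129196928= 0.63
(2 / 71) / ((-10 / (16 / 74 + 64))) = -2376 / 13135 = -0.18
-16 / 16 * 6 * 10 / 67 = -60 / 67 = -0.90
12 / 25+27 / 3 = 237 / 25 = 9.48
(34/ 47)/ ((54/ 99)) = 187/ 141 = 1.33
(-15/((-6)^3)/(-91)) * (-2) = 5/3276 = 0.00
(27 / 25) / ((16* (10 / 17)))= 459 / 4000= 0.11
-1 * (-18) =18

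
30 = 30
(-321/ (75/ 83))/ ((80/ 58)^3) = -216598709/ 1600000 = -135.37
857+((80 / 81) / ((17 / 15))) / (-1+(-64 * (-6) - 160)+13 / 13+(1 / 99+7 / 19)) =2305860649 / 2690607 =857.00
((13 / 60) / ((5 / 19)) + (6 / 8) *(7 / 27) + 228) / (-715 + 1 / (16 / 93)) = -824464 / 2553075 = -0.32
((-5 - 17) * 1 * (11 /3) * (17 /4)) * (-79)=162503 /6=27083.83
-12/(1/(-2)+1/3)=72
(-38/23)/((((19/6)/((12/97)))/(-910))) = 131040/2231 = 58.74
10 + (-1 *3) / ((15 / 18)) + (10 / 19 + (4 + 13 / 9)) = 10577 / 855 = 12.37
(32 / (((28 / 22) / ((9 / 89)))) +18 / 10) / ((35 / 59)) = 7.32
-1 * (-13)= 13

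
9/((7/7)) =9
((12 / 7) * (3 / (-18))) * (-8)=16 / 7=2.29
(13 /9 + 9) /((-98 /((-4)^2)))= -752 /441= -1.71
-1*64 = -64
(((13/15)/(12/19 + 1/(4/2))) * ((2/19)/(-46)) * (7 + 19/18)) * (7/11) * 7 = -18473/293733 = -0.06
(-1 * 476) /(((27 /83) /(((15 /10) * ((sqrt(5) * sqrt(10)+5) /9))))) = -98770 * sqrt(2) /81-98770 /81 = -2943.85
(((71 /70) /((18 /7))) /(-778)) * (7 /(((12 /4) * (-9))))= 497 /3781080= 0.00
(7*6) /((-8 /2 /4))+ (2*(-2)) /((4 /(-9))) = -33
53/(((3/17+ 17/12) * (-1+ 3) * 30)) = 901/1625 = 0.55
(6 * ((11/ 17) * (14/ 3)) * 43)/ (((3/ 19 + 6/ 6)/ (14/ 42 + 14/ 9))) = 11438/ 9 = 1270.89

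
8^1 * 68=544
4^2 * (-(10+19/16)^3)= -5735339/256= -22403.67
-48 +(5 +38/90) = -1916/45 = -42.58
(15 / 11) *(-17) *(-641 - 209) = 216750 / 11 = 19704.55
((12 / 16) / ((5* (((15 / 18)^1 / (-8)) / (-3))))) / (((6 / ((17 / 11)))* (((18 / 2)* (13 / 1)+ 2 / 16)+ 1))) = 272 / 28875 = 0.01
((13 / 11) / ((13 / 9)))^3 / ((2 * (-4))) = -729 / 10648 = -0.07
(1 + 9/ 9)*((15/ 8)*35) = 525/ 4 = 131.25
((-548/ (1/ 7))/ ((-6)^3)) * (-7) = -6713/ 54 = -124.31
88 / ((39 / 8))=704 / 39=18.05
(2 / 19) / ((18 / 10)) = 0.06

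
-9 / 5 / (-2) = 9 / 10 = 0.90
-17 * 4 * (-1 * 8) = 544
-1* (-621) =621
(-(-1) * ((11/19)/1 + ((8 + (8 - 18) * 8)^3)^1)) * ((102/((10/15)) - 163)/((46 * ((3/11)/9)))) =1170130665/437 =2677644.54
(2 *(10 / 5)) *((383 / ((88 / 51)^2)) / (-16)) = -996183 / 30976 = -32.16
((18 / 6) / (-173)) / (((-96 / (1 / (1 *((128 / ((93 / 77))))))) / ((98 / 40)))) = 0.00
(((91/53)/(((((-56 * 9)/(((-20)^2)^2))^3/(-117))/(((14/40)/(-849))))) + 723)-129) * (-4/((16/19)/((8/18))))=1284112056907486/229619691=5592342.94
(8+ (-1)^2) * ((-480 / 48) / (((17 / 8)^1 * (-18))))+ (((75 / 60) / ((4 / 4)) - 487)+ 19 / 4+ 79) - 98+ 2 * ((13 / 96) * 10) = -201935 / 408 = -494.94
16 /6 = 8 /3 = 2.67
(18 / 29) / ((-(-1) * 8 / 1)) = 9 / 116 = 0.08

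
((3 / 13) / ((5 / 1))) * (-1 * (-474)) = 1422 / 65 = 21.88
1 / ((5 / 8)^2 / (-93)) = -5952 / 25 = -238.08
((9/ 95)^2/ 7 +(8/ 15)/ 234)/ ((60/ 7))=78971/ 190066500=0.00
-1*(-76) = 76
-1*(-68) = 68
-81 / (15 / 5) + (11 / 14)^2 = -5171 / 196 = -26.38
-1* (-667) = 667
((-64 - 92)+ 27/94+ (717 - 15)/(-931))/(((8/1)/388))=-1328224395/175028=-7588.64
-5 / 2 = -2.50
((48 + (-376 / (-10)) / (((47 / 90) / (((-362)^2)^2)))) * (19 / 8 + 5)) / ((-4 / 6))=-13677920094555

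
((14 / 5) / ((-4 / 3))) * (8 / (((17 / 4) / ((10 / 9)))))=-224 / 51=-4.39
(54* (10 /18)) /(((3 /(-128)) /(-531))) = 679680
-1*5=-5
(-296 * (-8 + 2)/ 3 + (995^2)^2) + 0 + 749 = 980149501966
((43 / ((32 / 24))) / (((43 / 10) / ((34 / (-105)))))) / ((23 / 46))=-34 / 7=-4.86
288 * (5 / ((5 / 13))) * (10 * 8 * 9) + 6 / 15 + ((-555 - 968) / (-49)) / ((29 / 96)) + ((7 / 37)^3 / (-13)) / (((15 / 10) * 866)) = 16383501867190876487 / 6077455084155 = 2695783.29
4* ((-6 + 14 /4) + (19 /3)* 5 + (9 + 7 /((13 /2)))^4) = 3543995402 /85683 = 41361.71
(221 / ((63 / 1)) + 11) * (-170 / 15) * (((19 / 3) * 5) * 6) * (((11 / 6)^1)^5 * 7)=-118864495805 / 26244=-4529206.52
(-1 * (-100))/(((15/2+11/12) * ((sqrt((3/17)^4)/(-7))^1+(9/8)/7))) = 6473600/85143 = 76.03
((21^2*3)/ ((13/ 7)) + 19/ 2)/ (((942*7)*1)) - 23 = -3924443/ 171444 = -22.89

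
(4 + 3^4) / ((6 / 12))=170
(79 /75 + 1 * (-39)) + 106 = 5104 /75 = 68.05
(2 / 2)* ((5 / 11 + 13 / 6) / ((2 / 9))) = 519 / 44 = 11.80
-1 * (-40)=40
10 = 10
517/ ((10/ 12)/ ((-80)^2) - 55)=-3970560/ 422399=-9.40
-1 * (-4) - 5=-1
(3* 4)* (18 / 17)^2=3888 / 289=13.45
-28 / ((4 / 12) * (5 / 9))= -756 / 5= -151.20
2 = 2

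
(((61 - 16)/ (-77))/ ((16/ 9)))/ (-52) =405/ 64064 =0.01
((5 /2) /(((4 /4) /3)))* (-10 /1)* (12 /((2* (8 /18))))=-1012.50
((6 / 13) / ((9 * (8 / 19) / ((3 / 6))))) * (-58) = -3.53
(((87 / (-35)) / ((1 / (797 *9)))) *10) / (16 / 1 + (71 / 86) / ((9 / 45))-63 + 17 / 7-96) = 107336772 / 82139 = 1306.77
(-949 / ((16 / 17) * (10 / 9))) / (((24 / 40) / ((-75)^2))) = -8507636.72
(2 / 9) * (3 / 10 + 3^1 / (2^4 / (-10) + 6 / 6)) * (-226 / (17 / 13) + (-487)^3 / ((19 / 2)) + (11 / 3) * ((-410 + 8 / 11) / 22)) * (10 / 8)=6090966464755 / 383724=15873300.77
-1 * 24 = -24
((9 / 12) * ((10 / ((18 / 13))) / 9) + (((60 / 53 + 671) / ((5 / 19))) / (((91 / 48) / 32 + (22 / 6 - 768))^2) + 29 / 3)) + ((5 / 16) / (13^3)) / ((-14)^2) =697893523172814750705143 / 67935449299102421400000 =10.27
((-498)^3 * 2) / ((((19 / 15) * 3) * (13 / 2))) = -2470119840 / 247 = -10000485.18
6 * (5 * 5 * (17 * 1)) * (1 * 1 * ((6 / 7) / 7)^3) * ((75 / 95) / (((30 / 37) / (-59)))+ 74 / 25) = -570221208 / 2235331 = -255.09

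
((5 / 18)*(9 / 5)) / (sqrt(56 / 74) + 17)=629 / 21330 - sqrt(259) / 10665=0.03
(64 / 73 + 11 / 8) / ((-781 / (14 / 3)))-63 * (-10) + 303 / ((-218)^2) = 1280217661223 / 2032114359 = 629.99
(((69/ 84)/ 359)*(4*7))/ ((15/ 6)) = 46/ 1795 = 0.03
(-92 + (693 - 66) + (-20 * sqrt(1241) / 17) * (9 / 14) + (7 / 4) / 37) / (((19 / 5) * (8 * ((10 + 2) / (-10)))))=-1979675 / 134976 + 375 * sqrt(1241) / 18088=-13.94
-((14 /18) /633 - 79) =79.00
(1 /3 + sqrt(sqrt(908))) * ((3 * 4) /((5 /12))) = 48 /5 + 144 * sqrt(2) * 227^(1 /4) /5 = 167.69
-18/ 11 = -1.64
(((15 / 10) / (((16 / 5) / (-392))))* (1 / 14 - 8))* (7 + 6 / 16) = 687645 / 64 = 10744.45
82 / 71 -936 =-66374 / 71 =-934.85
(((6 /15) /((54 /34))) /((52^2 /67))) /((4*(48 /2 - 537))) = -1139 /374531040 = -0.00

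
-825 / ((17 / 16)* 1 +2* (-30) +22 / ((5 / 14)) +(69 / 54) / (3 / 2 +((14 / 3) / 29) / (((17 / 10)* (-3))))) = -78186000 / 334793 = -233.54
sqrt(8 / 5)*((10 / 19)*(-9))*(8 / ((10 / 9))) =-1296*sqrt(10) / 95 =-43.14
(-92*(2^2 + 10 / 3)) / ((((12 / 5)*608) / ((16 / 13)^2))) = -0.70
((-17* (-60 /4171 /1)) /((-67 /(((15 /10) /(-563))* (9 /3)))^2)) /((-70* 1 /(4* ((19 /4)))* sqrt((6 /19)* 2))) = -26163* sqrt(57) /166174590142708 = -0.00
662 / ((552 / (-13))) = -4303 / 276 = -15.59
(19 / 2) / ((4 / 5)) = 95 / 8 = 11.88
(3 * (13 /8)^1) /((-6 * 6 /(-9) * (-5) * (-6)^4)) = -13 /69120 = -0.00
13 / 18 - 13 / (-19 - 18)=715 / 666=1.07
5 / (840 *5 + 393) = 5 / 4593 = 0.00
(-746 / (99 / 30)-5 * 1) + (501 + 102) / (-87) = -227758 / 957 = -237.99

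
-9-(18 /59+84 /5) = -7701 /295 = -26.11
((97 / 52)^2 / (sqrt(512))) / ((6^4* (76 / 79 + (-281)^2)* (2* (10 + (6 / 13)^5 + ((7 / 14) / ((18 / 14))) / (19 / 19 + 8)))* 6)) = 1633054267* sqrt(2) / 185607370796575211520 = 0.00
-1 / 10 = -0.10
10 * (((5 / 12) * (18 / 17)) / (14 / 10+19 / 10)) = 250 / 187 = 1.34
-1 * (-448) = 448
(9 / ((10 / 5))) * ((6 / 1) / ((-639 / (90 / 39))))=-0.10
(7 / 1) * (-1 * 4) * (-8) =224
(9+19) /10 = 14 /5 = 2.80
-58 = -58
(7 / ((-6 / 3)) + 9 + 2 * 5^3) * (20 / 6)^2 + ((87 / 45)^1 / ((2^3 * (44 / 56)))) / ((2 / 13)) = 11249917 / 3960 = 2840.89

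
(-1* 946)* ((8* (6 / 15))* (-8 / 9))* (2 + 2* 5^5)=252347392 / 15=16823159.47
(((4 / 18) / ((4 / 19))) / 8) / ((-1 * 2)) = -19 / 288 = -0.07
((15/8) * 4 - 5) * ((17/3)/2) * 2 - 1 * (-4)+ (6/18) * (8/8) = 37/2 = 18.50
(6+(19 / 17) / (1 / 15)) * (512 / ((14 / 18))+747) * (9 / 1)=34262271 / 119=287918.24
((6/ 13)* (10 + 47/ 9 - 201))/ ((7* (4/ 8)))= -6688/ 273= -24.50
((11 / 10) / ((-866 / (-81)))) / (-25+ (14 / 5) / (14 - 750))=-0.00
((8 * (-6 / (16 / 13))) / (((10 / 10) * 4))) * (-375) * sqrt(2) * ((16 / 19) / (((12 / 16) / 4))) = 312000 * sqrt(2) / 19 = 23222.88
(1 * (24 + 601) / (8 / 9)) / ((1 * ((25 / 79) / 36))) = 159975 / 2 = 79987.50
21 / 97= 0.22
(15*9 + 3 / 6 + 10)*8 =1164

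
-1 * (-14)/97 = 14/97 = 0.14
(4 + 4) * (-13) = -104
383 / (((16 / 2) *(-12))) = -383 / 96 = -3.99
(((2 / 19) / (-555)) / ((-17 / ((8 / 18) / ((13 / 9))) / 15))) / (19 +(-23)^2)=2 / 21284731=0.00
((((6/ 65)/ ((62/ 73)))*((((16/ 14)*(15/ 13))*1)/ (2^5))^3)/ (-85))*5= -147825/ 330413754944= -0.00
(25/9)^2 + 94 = 8239/81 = 101.72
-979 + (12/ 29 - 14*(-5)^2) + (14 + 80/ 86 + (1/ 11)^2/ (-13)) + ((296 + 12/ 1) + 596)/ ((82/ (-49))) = -149091893312/ 80422771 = -1853.85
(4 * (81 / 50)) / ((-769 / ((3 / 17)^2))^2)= 13122 / 1234776552025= 0.00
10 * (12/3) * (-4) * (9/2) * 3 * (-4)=8640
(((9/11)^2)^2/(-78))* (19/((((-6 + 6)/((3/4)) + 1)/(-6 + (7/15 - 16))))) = 4473873/1903330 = 2.35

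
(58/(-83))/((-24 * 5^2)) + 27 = 672329/24900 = 27.00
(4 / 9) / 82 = 0.01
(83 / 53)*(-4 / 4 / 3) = -83 / 159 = -0.52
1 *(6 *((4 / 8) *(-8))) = -24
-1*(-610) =610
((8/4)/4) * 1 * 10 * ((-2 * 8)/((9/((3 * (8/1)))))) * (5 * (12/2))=-6400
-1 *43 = -43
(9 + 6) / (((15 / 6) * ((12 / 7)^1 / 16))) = 56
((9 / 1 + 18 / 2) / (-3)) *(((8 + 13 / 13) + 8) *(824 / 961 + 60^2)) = -352963248 / 961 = -367287.46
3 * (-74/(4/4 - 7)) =37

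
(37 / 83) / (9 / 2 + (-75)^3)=-74 / 70030503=-0.00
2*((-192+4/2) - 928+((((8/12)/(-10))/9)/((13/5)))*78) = -2236.44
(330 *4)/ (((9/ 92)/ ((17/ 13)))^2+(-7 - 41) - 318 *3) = -1076282240/ 816991501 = -1.32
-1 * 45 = -45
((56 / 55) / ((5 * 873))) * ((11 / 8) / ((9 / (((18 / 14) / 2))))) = 1 / 43650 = 0.00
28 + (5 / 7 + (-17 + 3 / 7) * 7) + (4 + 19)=-64.29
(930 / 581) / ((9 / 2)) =0.36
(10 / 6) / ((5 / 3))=1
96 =96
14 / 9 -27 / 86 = 961 / 774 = 1.24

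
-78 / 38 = -39 / 19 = -2.05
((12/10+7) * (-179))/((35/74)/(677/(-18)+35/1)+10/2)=-12762521/41900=-304.59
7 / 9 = 0.78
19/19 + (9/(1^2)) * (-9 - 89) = -881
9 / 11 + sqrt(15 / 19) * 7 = 9 / 11 + 7 * sqrt(285) / 19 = 7.04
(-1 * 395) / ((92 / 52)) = -5135 / 23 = -223.26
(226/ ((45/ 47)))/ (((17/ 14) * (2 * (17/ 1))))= 5.72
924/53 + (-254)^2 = 3420272/53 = 64533.43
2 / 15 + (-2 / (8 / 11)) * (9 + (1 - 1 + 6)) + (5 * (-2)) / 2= -2767 / 60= -46.12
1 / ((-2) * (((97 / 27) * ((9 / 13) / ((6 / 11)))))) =-117 / 1067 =-0.11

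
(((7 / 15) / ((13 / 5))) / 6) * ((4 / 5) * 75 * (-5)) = -8.97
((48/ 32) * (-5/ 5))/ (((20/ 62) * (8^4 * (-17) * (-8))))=-93/ 11141120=-0.00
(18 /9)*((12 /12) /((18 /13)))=13 /9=1.44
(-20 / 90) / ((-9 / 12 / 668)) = 5344 / 27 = 197.93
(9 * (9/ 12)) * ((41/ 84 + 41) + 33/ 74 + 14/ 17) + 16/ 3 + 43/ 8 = 63259895/ 211344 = 299.32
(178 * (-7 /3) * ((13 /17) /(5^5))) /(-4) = 8099 /318750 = 0.03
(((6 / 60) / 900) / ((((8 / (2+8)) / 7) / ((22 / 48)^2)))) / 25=847 / 103680000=0.00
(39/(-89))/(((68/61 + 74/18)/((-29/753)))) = 206973/64090591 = 0.00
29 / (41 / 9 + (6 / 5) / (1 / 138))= 1305 / 7657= 0.17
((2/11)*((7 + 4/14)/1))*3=306/77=3.97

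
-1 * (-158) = 158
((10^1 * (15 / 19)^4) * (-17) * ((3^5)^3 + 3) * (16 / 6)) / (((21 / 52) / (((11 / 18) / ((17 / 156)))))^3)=-6765920888840.90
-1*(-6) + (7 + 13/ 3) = 52/ 3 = 17.33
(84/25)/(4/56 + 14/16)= 4704/1325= 3.55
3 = 3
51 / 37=1.38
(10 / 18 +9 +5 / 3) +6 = 17.22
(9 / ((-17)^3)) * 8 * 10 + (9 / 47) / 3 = -19101 / 230911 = -0.08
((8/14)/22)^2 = 4/5929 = 0.00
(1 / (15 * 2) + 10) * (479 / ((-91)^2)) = 20597 / 35490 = 0.58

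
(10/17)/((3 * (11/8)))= 80/561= 0.14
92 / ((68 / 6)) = 138 / 17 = 8.12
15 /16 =0.94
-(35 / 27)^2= -1225 / 729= -1.68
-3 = -3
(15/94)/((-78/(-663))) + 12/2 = 1383/188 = 7.36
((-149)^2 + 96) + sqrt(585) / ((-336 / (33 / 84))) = 22297-11*sqrt(65) / 3136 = 22296.97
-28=-28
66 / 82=33 / 41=0.80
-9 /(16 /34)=-19.12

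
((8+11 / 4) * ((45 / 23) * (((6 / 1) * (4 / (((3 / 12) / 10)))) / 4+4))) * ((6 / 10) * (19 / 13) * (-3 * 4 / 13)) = -16147188 / 3887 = -4154.15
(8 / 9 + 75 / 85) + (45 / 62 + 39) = 41.50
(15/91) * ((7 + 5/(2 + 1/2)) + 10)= 285/91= 3.13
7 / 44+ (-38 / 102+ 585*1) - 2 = 1307773 / 2244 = 582.79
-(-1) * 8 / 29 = 8 / 29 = 0.28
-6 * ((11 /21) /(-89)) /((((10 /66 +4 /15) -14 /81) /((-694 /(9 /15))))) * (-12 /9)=151153200 /680939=221.98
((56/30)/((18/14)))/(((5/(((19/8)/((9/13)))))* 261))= 12103/3171150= 0.00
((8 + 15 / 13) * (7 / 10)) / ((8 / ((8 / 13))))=833 / 1690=0.49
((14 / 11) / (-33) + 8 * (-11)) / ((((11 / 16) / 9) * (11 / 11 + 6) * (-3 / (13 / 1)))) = 6647264 / 9317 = 713.46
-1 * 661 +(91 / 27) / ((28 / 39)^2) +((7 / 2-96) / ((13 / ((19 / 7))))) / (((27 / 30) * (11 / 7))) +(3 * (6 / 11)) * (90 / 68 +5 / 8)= -1629372947 / 2450448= -664.93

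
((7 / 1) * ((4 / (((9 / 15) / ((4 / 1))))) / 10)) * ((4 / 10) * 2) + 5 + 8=419 / 15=27.93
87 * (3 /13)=261 /13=20.08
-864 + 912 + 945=993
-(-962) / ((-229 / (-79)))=75998 / 229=331.87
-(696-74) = -622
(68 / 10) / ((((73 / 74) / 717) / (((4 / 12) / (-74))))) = -8126 / 365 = -22.26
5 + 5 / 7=40 / 7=5.71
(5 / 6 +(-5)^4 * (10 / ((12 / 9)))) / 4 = 14065 / 12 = 1172.08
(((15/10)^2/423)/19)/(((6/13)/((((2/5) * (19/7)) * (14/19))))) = 13/26790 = 0.00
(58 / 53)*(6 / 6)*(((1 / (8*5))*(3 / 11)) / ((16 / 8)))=87 / 23320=0.00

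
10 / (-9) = -10 / 9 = -1.11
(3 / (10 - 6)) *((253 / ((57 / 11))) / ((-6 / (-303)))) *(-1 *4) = -281083 / 38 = -7396.92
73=73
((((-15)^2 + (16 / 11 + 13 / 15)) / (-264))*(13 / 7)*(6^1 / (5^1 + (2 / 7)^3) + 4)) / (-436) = 109101395 / 5726611044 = 0.02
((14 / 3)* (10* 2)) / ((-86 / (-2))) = 2.17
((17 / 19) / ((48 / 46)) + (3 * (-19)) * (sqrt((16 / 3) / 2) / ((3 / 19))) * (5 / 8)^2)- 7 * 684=-2182937 / 456- 9025 * sqrt(6) / 96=-5017.42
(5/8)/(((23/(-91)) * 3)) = -455/552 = -0.82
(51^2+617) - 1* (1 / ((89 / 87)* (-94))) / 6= 53843605 / 16732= 3218.00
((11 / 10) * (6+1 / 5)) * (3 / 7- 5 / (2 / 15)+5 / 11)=-174809 / 700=-249.73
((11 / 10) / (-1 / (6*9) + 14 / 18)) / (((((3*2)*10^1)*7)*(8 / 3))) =0.00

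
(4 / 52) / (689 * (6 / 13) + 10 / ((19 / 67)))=19 / 87256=0.00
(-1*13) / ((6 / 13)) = -169 / 6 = -28.17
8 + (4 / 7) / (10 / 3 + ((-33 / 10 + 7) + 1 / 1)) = 13616 / 1687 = 8.07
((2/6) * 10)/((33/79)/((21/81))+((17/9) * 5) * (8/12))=0.42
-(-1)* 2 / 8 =1 / 4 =0.25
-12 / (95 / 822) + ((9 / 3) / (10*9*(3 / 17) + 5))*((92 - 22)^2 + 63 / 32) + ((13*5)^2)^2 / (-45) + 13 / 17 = -13079935853153 / 33023520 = -396079.40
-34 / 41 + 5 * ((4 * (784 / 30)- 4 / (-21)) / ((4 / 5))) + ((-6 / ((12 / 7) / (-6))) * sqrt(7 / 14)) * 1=21 * sqrt(2) / 2 + 562831 / 861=668.54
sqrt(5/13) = sqrt(65)/13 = 0.62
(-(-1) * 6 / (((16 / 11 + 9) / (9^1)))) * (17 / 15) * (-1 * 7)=-23562 / 575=-40.98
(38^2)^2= 2085136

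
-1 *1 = -1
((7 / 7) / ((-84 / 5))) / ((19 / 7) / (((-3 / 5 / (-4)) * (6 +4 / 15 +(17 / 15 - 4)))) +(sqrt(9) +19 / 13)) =-0.01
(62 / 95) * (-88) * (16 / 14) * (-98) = 611072 / 95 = 6432.34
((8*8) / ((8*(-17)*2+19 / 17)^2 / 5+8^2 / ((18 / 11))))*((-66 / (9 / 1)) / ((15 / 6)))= -2441472 / 191362865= -0.01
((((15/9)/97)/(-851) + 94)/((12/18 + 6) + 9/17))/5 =395730233/151473745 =2.61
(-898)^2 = 806404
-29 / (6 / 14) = -203 / 3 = -67.67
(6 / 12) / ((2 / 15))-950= -3785 / 4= -946.25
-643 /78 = -8.24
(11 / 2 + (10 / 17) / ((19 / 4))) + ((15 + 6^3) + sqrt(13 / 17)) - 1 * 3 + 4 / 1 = sqrt(221) / 17 + 153505 / 646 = 238.50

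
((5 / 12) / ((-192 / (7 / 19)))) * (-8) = 0.01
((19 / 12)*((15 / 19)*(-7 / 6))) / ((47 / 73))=-2555 / 1128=-2.27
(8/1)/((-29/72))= -576/29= -19.86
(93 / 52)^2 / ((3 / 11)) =31713 / 2704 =11.73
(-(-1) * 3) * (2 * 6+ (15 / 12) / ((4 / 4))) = 159 / 4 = 39.75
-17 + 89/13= -132/13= -10.15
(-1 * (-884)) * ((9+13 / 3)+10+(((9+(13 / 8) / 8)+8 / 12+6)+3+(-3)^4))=1742585 / 16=108911.56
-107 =-107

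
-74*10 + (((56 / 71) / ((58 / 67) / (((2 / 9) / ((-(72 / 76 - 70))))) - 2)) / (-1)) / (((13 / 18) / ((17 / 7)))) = -116076026012 / 156857389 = -740.01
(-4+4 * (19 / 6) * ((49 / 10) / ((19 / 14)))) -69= -409 / 15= -27.27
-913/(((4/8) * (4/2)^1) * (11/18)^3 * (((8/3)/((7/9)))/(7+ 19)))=-3670758/121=-30336.84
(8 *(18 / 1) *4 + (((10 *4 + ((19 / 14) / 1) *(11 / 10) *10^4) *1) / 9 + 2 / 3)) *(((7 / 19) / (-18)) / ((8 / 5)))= -352775 / 12312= -28.65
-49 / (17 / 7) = -343 / 17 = -20.18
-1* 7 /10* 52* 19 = -3458 /5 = -691.60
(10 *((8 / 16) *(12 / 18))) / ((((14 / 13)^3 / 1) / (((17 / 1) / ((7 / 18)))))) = 560235 / 4802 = 116.67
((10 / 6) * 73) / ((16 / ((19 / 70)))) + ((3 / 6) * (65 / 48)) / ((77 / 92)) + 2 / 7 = 7783 / 2464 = 3.16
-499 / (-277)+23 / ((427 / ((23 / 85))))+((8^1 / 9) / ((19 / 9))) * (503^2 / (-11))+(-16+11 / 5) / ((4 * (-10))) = -813796089484717 / 84049057400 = -9682.39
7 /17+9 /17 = 16 /17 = 0.94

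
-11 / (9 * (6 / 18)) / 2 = -11 / 6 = -1.83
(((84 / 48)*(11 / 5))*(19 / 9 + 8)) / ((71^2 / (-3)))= -7007 / 302460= -0.02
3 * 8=24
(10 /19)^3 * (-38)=-2000 /361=-5.54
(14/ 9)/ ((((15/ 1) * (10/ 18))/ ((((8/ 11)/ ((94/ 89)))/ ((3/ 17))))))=84728/ 116325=0.73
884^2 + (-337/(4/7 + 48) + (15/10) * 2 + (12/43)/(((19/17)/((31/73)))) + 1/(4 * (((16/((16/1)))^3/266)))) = 15847588654511/20277940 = 781518.67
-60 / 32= -15 / 8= -1.88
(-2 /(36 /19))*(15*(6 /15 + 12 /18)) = -16.89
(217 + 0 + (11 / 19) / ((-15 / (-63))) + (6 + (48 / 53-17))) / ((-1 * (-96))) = 2.18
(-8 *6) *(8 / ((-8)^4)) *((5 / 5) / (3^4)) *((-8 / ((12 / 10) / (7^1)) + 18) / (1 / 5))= 215 / 1296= 0.17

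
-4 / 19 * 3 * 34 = -408 / 19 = -21.47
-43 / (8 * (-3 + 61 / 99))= 4257 / 1888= 2.25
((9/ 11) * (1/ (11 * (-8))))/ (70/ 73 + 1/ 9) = -5913/ 680504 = -0.01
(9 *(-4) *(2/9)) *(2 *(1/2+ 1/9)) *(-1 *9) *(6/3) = 176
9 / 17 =0.53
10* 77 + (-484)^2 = 235026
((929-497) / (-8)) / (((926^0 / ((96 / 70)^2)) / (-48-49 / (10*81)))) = 29897472 / 6125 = 4881.22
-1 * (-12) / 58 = 6 / 29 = 0.21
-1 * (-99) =99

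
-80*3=-240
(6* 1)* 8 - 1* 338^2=-114196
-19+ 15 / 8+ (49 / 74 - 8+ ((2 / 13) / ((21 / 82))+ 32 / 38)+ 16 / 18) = -101937137 / 4606056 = -22.13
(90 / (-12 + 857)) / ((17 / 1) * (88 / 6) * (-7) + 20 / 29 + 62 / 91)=-0.00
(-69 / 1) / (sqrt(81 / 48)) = -92 *sqrt(3) / 3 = -53.12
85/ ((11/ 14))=1190/ 11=108.18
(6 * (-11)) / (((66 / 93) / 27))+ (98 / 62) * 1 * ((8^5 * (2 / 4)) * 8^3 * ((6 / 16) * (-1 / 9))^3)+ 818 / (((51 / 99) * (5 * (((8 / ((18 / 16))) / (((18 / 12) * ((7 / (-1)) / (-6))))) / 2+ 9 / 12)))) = -167372320499 / 49872645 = -3355.99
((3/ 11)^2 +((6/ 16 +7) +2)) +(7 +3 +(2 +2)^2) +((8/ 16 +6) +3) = 44.95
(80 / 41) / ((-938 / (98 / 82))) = -280 / 112627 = -0.00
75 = 75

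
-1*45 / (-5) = 9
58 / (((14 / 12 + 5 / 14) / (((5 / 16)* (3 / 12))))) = 3045 / 1024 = 2.97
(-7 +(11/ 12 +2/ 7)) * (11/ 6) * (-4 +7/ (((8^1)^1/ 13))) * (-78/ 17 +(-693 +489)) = 62264411/ 3808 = 16350.95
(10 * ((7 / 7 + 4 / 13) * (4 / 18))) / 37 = 0.08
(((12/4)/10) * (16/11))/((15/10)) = 16/55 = 0.29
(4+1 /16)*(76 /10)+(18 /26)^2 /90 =208751 /6760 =30.88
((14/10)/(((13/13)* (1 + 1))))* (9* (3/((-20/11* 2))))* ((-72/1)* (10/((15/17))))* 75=318087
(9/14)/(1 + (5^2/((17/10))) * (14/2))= 51/8246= 0.01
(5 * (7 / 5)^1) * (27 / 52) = 189 / 52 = 3.63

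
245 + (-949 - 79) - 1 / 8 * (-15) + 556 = -1801 / 8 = -225.12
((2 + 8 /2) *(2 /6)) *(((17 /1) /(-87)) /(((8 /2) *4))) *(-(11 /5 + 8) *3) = 867 /1160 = 0.75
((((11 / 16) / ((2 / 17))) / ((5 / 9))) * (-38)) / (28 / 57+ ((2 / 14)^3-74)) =625182327 / 114969040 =5.44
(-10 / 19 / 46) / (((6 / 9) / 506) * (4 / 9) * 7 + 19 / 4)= -5940 / 2468119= -0.00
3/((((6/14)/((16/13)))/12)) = 1344/13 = 103.38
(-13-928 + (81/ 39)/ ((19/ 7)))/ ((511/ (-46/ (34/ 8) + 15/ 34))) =40990007/ 2145689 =19.10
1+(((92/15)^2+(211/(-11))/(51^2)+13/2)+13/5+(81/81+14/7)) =72543767/1430550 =50.71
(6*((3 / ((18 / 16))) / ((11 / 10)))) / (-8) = -20 / 11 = -1.82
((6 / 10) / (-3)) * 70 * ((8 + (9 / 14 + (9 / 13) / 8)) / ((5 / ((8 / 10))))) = -19.55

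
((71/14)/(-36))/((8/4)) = -71/1008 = -0.07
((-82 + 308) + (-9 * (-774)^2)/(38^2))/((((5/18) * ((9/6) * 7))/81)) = -35167932/361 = -97418.09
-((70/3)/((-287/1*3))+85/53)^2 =-2.49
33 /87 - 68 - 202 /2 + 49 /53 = -257749 /1537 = -167.70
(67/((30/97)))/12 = 6499/360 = 18.05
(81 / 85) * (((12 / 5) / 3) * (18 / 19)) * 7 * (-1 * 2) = -81648 / 8075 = -10.11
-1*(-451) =451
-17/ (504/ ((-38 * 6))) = 323/ 42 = 7.69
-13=-13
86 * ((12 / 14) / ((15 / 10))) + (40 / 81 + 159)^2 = 25487.42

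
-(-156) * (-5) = -780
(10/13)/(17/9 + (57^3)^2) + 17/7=34107816791324/14044395149239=2.43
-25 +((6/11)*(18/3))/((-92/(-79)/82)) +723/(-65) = 194.32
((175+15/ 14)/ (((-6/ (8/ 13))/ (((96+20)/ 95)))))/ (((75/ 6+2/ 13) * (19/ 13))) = -2973776/ 2494149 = -1.19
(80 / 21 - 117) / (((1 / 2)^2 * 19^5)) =-0.00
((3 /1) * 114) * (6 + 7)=4446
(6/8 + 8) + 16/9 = 379/36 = 10.53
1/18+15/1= 271/18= 15.06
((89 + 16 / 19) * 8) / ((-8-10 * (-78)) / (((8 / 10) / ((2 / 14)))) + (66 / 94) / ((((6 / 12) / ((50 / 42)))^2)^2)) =41608043064 / 9286870445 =4.48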